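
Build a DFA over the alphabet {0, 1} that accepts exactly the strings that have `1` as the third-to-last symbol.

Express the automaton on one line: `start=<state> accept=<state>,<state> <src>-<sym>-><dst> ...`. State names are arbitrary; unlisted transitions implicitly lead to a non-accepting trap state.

start=q0 accept=q11,q12,q13,q14 q0-0->q1 q0-1->q2 q1-0->q3 q1-1->q4 q2-0->q5 q2-1->q6 q3-0->q7 q3-1->q8 q4-0->q9 q4-1->q10 q5-0->q11 q5-1->q12 q6-0->q13 q6-1->q14 q7-0->q7 q7-1->q8 q8-0->q9 q8-1->q10 q9-0->q11 q9-1->q12 q10-0->q13 q10-1->q14 q11-0->q7 q11-1->q8 q12-0->q9 q12-1->q10 q13-0->q11 q13-1->q12 q14-0->q13 q14-1->q14

A DFA must remember the last 3 symbols (since which symbol is third-to-last isn't known until the input ends). Use one state per possible window of the last ≤3 symbols; accept from those whose window starts with `1`.
A 15-state machine:
          0    1  
>  q0     q1   q2 
   q1     q3   q4 
   q2     q5   q6 
   q3     q7   q8 
   q4     q9  q10 
   q5    q11  q12 
   q6    q13  q14 
   q7     q7   q8 
   q8     q9  q10 
   q9    q11  q12 
   q10   q13  q14 
 * q11    q7   q8 
 * q12    q9  q10 
 * q13   q11  q12 
 * q14   q13  q14 
(> = start, * = accepting)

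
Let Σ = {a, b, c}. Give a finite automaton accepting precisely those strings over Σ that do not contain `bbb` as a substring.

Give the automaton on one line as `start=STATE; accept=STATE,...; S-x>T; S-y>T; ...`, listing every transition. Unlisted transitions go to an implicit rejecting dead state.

start=q0; accept=q0,q1,q2; q0-a>q0; q0-b>q1; q0-c>q0; q1-a>q0; q1-b>q2; q1-c>q0; q2-a>q0; q2-b>q3; q2-c>q0; q3-a>q3; q3-b>q3; q3-c>q3

This is the complement of 'contains `bbb`'. Use the same substring-matching states — q0 through q3 holding how much of `bbb` has just been matched — but flip the accepting set: everything except the trap q3 accepts.
4 states suffice.
        a   b   c  
>* q0   q0  q1  q0 
 * q1   q0  q2  q0 
 * q2   q0  q3  q0 
   q3   q3  q3  q3 
(> = start, * = accepting)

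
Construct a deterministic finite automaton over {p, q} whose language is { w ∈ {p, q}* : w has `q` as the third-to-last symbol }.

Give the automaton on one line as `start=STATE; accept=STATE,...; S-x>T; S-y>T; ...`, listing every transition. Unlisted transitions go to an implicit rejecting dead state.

Because acceptance depends on a position counted from the end, the machine has to buffer the most recent 3 symbols. Make each state the string of the last up-to-3 symbols read; on input `x` shift the window left and append `x`. Accept when the buffered window has length 3 and begins with `q`.
          p    q  
>  s0     s1   s2 
   s1     s3   s4 
   s2     s5   s6 
   s3     s7   s8 
   s4     s9  s10 
   s5    s11  s12 
   s6    s13  s14 
   s7     s7   s8 
   s8     s9  s10 
   s9    s11  s12 
   s10   s13  s14 
 * s11    s7   s8 
 * s12    s9  s10 
 * s13   s11  s12 
 * s14   s13  s14 
(> = start, * = accepting)

start=s0; accept=s11,s12,s13,s14; s0-p>s1; s0-q>s2; s1-p>s3; s1-q>s4; s2-p>s5; s2-q>s6; s3-p>s7; s3-q>s8; s4-p>s9; s4-q>s10; s5-p>s11; s5-q>s12; s6-p>s13; s6-q>s14; s7-p>s7; s7-q>s8; s8-p>s9; s8-q>s10; s9-p>s11; s9-q>s12; s10-p>s13; s10-q>s14; s11-p>s7; s11-q>s8; s12-p>s9; s12-q>s10; s13-p>s11; s13-q>s12; s14-p>s13; s14-q>s14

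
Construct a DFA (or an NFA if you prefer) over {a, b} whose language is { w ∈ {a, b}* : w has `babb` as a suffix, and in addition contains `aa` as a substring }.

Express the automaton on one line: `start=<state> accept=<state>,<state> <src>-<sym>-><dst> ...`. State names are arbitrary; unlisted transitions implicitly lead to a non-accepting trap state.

Run two small machines in parallel and take their product. One (5 states) tracks how much of the suffix `babb` has currently been matched; the other (3 states) tracks whether and how much of `aa` has been seen. Each combined state is a pair, one component from each; accept when both components accept.
With 11 states:
          a    b  
>  s0     s1   s2 
   s1     s3   s2 
   s2     s4   s2 
   s3     s3   s5 
   s4     s3   s6 
   s5     s7   s5 
   s6     s4   s8 
   s7     s3   s9 
   s8     s4   s2 
   s9     s7  s10 
 * s10    s7   s5 
(> = start, * = accepting)

start=s0 accept=s10 s0-a->s1 s0-b->s2 s1-a->s3 s1-b->s2 s2-a->s4 s2-b->s2 s3-a->s3 s3-b->s5 s4-a->s3 s4-b->s6 s5-a->s7 s5-b->s5 s6-a->s4 s6-b->s8 s7-a->s3 s7-b->s9 s8-a->s4 s8-b->s2 s9-a->s7 s9-b->s10 s10-a->s7 s10-b->s5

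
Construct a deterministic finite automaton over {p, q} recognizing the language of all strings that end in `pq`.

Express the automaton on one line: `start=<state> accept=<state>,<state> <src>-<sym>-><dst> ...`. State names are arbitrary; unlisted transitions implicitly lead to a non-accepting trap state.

start=s0 accept=s2 s0-p->s1 s0-q->s0 s1-p->s1 s1-q->s2 s2-p->s1 s2-q->s0

Remember how much of `pq` the current input suffix matches. State s0 means no match yet; s1 means the last symbol is `p`; s2 means the last 2 symbols are `pq`. Only s2 accepts. On a mismatch, fall back to the longest proper suffix that is still a prefix of `pq`.
        p   q  
>  s0   s1  s0 
   s1   s1  s2 
 * s2   s1  s0 
(> = start, * = accepting)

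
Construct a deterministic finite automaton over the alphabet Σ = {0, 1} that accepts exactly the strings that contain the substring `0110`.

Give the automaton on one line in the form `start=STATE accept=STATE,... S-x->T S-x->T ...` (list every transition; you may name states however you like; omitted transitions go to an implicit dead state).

start=A accept=E A-0->B A-1->A B-0->B B-1->C C-0->B C-1->D D-0->E D-1->A E-0->E E-1->E

States A..D record the length of the longest prefix of `0110` that matches the current input suffix. Reaching E means `0110` has been seen, and we stay there forever. Accept from E.
       0  1 
>  A   B  A 
   B   B  C 
   C   B  D 
   D   E  A 
 * E   E  E 
(> = start, * = accepting)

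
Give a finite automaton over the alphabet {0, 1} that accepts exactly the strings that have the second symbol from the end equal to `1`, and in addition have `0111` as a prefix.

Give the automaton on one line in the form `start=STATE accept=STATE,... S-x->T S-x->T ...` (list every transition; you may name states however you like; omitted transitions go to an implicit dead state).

start=q0 accept=q5,q6 q0-0->q1 q0-1->q2 q1-0->q2 q1-1->q3 q2-0->q2 q2-1->q2 q3-0->q2 q3-1->q4 q4-0->q2 q4-1->q5 q5-0->q6 q5-1->q5 q6-0->q7 q6-1->q8 q7-0->q7 q7-1->q8 q8-0->q6 q8-1->q5

Build one automaton per condition and run them in lockstep. One (7 states) tracks the last 2 symbols read; the other (6 states) tracks whether the input so far still matches the prefix `0111`. Each combined state is a pair, one component from each; accept when both components accept. After merging equivalent states the machine shrinks.
A 9-state machine:
        0   1  
>  q0   q1  q2 
   q1   q2  q3 
   q2   q2  q2 
   q3   q2  q4 
   q4   q2  q5 
 * q5   q6  q5 
 * q6   q7  q8 
   q7   q7  q8 
   q8   q6  q5 
(> = start, * = accepting)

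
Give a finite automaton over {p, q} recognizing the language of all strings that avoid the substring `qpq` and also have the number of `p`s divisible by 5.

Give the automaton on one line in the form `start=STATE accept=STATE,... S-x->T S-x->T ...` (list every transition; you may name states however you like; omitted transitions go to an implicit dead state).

Build one automaton per condition and run them in lockstep. The first has 4 states tracking partial matches of the forbidden pattern `qpq`; the second has 5 states tracking the count of `p`s modulo 5. A product state is a pair (one from each), accepting exactly when both do.
20 states suffice.
          p    q  
>* S0     S1   S2 
   S1     S3   S4 
 * S2     S5   S2 
   S3     S6   S7 
   S4     S8   S4 
   S5     S3   S9 
   S6    S10  S11 
   S7    S12   S7 
   S8     S6  S13 
   S9    S13   S9 
   S10    S0  S14 
   S11   S15  S11 
   S12   S10  S16 
   S13   S16  S13 
   S14   S17  S14 
   S15    S0  S18 
   S16   S18  S16 
 * S17    S1  S19 
   S18   S19  S18 
   S19    S9  S19 
(> = start, * = accepting)

start=S0 accept=S0,S2,S17 S0-p->S1 S0-q->S2 S1-p->S3 S1-q->S4 S2-p->S5 S2-q->S2 S3-p->S6 S3-q->S7 S4-p->S8 S4-q->S4 S5-p->S3 S5-q->S9 S6-p->S10 S6-q->S11 S7-p->S12 S7-q->S7 S8-p->S6 S8-q->S13 S9-p->S13 S9-q->S9 S10-p->S0 S10-q->S14 S11-p->S15 S11-q->S11 S12-p->S10 S12-q->S16 S13-p->S16 S13-q->S13 S14-p->S17 S14-q->S14 S15-p->S0 S15-q->S18 S16-p->S18 S16-q->S16 S17-p->S1 S17-q->S19 S18-p->S19 S18-q->S18 S19-p->S9 S19-q->S19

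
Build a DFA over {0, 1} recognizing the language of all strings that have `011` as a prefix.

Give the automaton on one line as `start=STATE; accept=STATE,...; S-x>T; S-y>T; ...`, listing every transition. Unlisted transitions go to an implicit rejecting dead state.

start=q0; accept=q3; q0-0>q1; q0-1>q4; q1-0>q4; q1-1>q2; q2-0>q4; q2-1>q3; q3-0>q3; q3-1>q3; q4-0>q4; q4-1>q4

Walk along `011` while the input agrees: from q0 take `0` to q1, and so on. Any deviation drops to the rejecting sink q4. Once q3 is reached the prefix is confirmed and every continuation is accepted.
5 states suffice.
        0   1  
>  q0   q1  q4 
   q1   q4  q2 
   q2   q4  q3 
 * q3   q3  q3 
   q4   q4  q4 
(> = start, * = accepting)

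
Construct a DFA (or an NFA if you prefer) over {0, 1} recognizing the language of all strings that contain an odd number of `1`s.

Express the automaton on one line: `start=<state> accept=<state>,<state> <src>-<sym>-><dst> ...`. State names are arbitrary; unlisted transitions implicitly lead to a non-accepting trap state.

start=S0 accept=S1 S0-0->S0 S0-1->S1 S1-0->S1 S1-1->S0

Keep the running count of `1`s modulo 2: each `1` advances along the cycle S0 → S1 → S0 while other symbols loop. Accept at S1.
With 2 states:
        0   1  
>  S0   S0  S1 
 * S1   S1  S0 
(> = start, * = accepting)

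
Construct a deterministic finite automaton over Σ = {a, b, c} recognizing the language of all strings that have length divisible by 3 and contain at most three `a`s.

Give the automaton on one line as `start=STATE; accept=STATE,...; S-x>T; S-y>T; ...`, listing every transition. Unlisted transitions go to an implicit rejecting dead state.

Run two small machines in parallel and take their product. The first has 3 states tracking the input length modulo 3; the second has 5 states tracking the count of `a`s, saturating at 4. A product state is a pair (one from each), accepting exactly when both do. Minimizing collapses redundant product states.
A 13-state machine:
          a    b    c  
>* q0     q1   q2   q2 
   q1     q3   q4   q4 
   q2     q4   q5   q5 
   q3     q6   q7   q7 
   q4     q7   q8   q8 
   q5     q8   q0   q0 
 * q6     q9  q10  q10 
 * q7    q10  q11  q11 
 * q8    q11   q1   q1 
   q9     q9   q9   q9 
   q10    q9  q12  q12 
   q11   q12   q3   q3 
   q12    q9   q6   q6 
(> = start, * = accepting)

start=q0; accept=q0,q6,q7,q8; q0-a>q1; q0-b>q2; q0-c>q2; q1-a>q3; q1-b>q4; q1-c>q4; q2-a>q4; q2-b>q5; q2-c>q5; q3-a>q6; q3-b>q7; q3-c>q7; q4-a>q7; q4-b>q8; q4-c>q8; q5-a>q8; q5-b>q0; q5-c>q0; q6-a>q9; q6-b>q10; q6-c>q10; q7-a>q10; q7-b>q11; q7-c>q11; q8-a>q11; q8-b>q1; q8-c>q1; q9-a>q9; q9-b>q9; q9-c>q9; q10-a>q9; q10-b>q12; q10-c>q12; q11-a>q12; q11-b>q3; q11-c>q3; q12-a>q9; q12-b>q6; q12-c>q6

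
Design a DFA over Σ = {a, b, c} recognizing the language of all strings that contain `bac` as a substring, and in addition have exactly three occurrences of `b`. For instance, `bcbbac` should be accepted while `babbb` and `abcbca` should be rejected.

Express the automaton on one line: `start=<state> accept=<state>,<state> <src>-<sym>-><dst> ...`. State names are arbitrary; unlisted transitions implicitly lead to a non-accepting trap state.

Run two small machines in parallel and take their product. One (4 states) tracks whether and how much of `bac` has been seen; the other (5 states) tracks the count of `b`s, saturating at 4. Each combined state is a pair, one component from each; accept when both components accept.
          a    b    c  
>  q0     q0   q1   q0 
   q1     q2   q3   q4 
   q2     q4   q3   q5 
   q3     q6   q7   q8 
   q4     q4   q3   q4 
   q5     q5   q9   q5 
   q6     q8   q7   q9 
   q7    q10  q11  q12 
   q8     q8   q7   q8 
   q9     q9  q13   q9 
   q10   q12  q11  q13 
   q11   q14  q11  q15 
   q12   q12  q11  q12 
 * q13   q13  q16  q13 
   q14   q15  q11  q16 
   q15   q15  q11  q15 
   q16   q16  q16  q16 
(> = start, * = accepting)

start=q0 accept=q13 q0-a->q0 q0-b->q1 q0-c->q0 q1-a->q2 q1-b->q3 q1-c->q4 q2-a->q4 q2-b->q3 q2-c->q5 q3-a->q6 q3-b->q7 q3-c->q8 q4-a->q4 q4-b->q3 q4-c->q4 q5-a->q5 q5-b->q9 q5-c->q5 q6-a->q8 q6-b->q7 q6-c->q9 q7-a->q10 q7-b->q11 q7-c->q12 q8-a->q8 q8-b->q7 q8-c->q8 q9-a->q9 q9-b->q13 q9-c->q9 q10-a->q12 q10-b->q11 q10-c->q13 q11-a->q14 q11-b->q11 q11-c->q15 q12-a->q12 q12-b->q11 q12-c->q12 q13-a->q13 q13-b->q16 q13-c->q13 q14-a->q15 q14-b->q11 q14-c->q16 q15-a->q15 q15-b->q11 q15-c->q15 q16-a->q16 q16-b->q16 q16-c->q16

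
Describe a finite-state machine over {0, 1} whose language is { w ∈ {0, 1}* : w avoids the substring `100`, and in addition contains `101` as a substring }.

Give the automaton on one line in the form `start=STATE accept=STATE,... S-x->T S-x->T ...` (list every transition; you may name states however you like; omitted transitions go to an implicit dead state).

Run two small machines in parallel and take their product. The first has 4 states tracking partial matches of the forbidden pattern `100`; the second has 4 states tracking whether and how much of `101` has been seen. A product state is a pair (one from each), accepting exactly when both do. Minimizing collapses redundant product states.
A 6-state machine:
       0  1 
>  A   A  B 
   B   C  B 
   C   D  E 
   D   D  D 
 * E   F  E 
 * F   D  E 
(> = start, * = accepting)

start=A accept=E,F A-0->A A-1->B B-0->C B-1->B C-0->D C-1->E D-0->D D-1->D E-0->F E-1->E F-0->D F-1->E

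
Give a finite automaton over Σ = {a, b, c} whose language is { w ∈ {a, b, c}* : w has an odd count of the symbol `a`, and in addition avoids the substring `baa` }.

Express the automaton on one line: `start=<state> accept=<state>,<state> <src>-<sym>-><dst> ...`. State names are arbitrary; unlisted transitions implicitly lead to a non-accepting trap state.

Handle the two conditions separately and then intersect. One (2 states) tracks the count of `a`s modulo 2; the other (4 states) tracks partial matches of the forbidden pattern `baa`. Each combined state is a pair, one component from each; accept when both components accept.
With 8 states:
        a   b   c  
>  S0   S1  S2  S0 
 * S1   S0  S3  S1 
   S2   S4  S2  S0 
 * S3   S5  S3  S1 
 * S4   S6  S3  S1 
   S5   S7  S2  S0 
   S6   S7  S6  S6 
   S7   S6  S7  S7 
(> = start, * = accepting)

start=S0 accept=S1,S3,S4 S0-a->S1 S0-b->S2 S0-c->S0 S1-a->S0 S1-b->S3 S1-c->S1 S2-a->S4 S2-b->S2 S2-c->S0 S3-a->S5 S3-b->S3 S3-c->S1 S4-a->S6 S4-b->S3 S4-c->S1 S5-a->S7 S5-b->S2 S5-c->S0 S6-a->S7 S6-b->S6 S6-c->S6 S7-a->S6 S7-b->S7 S7-c->S7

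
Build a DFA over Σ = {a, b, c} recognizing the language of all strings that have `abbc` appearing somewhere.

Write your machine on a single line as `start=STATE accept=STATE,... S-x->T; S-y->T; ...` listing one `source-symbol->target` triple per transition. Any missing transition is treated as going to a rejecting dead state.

States s0..s3 record the length of the longest prefix of `abbc` that matches the current input suffix. Reaching s4 means `abbc` has been seen, and we stay there forever. Accept from s4.
        a   b   c  
>  s0   s1  s0  s0 
   s1   s1  s2  s0 
   s2   s1  s3  s0 
   s3   s1  s0  s4 
 * s4   s4  s4  s4 
(> = start, * = accepting)

start=s0; accept=s4; s0-a->s1; s0-b->s0; s0-c->s0; s1-a->s1; s1-b->s2; s1-c->s0; s2-a->s1; s2-b->s3; s2-c->s0; s3-a->s1; s3-b->s0; s3-c->s4; s4-a->s4; s4-b->s4; s4-c->s4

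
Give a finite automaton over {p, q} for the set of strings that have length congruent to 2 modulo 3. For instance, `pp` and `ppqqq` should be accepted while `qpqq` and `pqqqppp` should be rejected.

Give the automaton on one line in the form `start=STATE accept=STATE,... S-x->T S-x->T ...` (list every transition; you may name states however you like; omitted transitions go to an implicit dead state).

Only the length mod 3 matters, so use a 3-cycle: from any state, every input symbol moves to the next state, wrapping S2 back to S0. Mark S2 accepting.
3 states suffice.
        p   q  
>  S0   S1  S1 
   S1   S2  S2 
 * S2   S0  S0 
(> = start, * = accepting)

start=S0 accept=S2 S0-p->S1 S0-q->S1 S1-p->S2 S1-q->S2 S2-p->S0 S2-q->S0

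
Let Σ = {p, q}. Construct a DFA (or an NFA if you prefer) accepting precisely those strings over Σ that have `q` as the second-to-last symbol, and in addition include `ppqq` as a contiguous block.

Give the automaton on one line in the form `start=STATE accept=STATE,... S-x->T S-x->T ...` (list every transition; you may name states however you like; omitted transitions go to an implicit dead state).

Build one automaton per condition and run them in lockstep. The first has 7 states tracking the last 2 symbols read; the second has 5 states tracking whether and how much of `ppqq` has been seen. A product state is a pair (one from each), accepting exactly when both do. Equivalent product states are then merged.
8 states suffice.
        p   q  
>  s0   s1  s0 
   s1   s2  s0 
   s2   s2  s3 
   s3   s1  s4 
 * s4   s5  s4 
 * s5   s6  s7 
   s6   s6  s7 
   s7   s5  s4 
(> = start, * = accepting)

start=s0 accept=s4,s5 s0-p->s1 s0-q->s0 s1-p->s2 s1-q->s0 s2-p->s2 s2-q->s3 s3-p->s1 s3-q->s4 s4-p->s5 s4-q->s4 s5-p->s6 s5-q->s7 s6-p->s6 s6-q->s7 s7-p->s5 s7-q->s4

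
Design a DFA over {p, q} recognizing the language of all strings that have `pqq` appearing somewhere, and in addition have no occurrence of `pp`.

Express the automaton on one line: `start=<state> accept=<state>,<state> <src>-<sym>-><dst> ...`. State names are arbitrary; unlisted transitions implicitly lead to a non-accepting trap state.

Build one automaton per condition and run them in lockstep. The first has 4 states tracking whether and how much of `pqq` has been seen; the second has 3 states tracking partial matches of the forbidden pattern `pp`. A product state is a pair (one from each), accepting exactly when both do.
With 8 states:
        p   q  
>  s0   s1  s0 
   s1   s2  s3 
   s2   s2  s4 
   s3   s1  s5 
   s4   s2  s6 
 * s5   s7  s5 
   s6   s6  s6 
 * s7   s6  s5 
(> = start, * = accepting)

start=s0 accept=s5,s7 s0-p->s1 s0-q->s0 s1-p->s2 s1-q->s3 s2-p->s2 s2-q->s4 s3-p->s1 s3-q->s5 s4-p->s2 s4-q->s6 s5-p->s7 s5-q->s5 s6-p->s6 s6-q->s6 s7-p->s6 s7-q->s5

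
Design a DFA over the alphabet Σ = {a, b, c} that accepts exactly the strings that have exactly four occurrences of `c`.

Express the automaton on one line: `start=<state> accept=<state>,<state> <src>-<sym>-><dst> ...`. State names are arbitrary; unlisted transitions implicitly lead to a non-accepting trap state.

Only the number of `c`s matters, and only up to 5. Make a chain s0 → s1 → s2 → s3 → s4 → s5 advanced by each `c` (with s5 absorbing); every other symbol self-loops. The accepting set is {s4}.
With 6 states:
        a   b   c  
>  s0   s0  s0  s1 
   s1   s1  s1  s2 
   s2   s2  s2  s3 
   s3   s3  s3  s4 
 * s4   s4  s4  s5 
   s5   s5  s5  s5 
(> = start, * = accepting)

start=s0 accept=s4 s0-a->s0 s0-b->s0 s0-c->s1 s1-a->s1 s1-b->s1 s1-c->s2 s2-a->s2 s2-b->s2 s2-c->s3 s3-a->s3 s3-b->s3 s3-c->s4 s4-a->s4 s4-b->s4 s4-c->s5 s5-a->s5 s5-b->s5 s5-c->s5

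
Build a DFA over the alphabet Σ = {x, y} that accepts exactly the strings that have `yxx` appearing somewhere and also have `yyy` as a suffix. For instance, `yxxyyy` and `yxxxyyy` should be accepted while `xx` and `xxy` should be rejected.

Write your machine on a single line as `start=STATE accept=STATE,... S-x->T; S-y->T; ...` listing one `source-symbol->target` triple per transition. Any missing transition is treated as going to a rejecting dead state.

Handle the two conditions separately and then intersect. The first has 4 states tracking whether and how much of `yxx` has been seen; the second has 4 states tracking how much of the suffix `yyy` has currently been matched. A product state is a pair (one from each), accepting exactly when both do.
A 9-state machine:
        x   y  
>  S0   S0  S1 
   S1   S2  S3 
   S2   S4  S1 
   S3   S2  S5 
   S4   S4  S6 
   S5   S2  S5 
   S6   S4  S7 
   S7   S4  S8 
 * S8   S4  S8 
(> = start, * = accepting)

start=S0; accept=S8; S0-x->S0; S0-y->S1; S1-x->S2; S1-y->S3; S2-x->S4; S2-y->S1; S3-x->S2; S3-y->S5; S4-x->S4; S4-y->S6; S5-x->S2; S5-y->S5; S6-x->S4; S6-y->S7; S7-x->S4; S7-y->S8; S8-x->S4; S8-y->S8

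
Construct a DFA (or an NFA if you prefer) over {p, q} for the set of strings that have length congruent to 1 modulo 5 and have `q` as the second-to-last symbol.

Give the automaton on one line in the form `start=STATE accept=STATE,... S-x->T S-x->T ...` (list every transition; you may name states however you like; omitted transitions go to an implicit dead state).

start=A accept=G A-p->B A-q->B B-p->C B-q->C C-p->D C-q->D D-p->E D-q->E E-p->A E-q->F F-p->G F-q->G G-p->C G-q->C

Build one automaton per condition and run them in lockstep. One (5 states) tracks the input length modulo 5; the other (7 states) tracks the last 2 symbols read. Each combined state is a pair, one component from each; accept when both components accept. Minimizing collapses redundant product states.
       p  q 
>  A   B  B 
   B   C  C 
   C   D  D 
   D   E  E 
   E   A  F 
   F   G  G 
 * G   C  C 
(> = start, * = accepting)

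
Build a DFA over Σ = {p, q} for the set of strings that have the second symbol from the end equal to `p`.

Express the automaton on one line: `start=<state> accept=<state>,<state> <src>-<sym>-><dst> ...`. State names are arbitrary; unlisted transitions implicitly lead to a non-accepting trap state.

A DFA must remember the last 2 symbols (since which symbol is second-to-last isn't known until the input ends). Use one state per possible window of the last ≤2 symbols; accept from those whose window starts with `p`.
A 7-state machine:
        p   q  
>  S0   S1  S2 
   S1   S3  S4 
   S2   S5  S6 
 * S3   S3  S4 
 * S4   S5  S6 
   S5   S3  S4 
   S6   S5  S6 
(> = start, * = accepting)

start=S0 accept=S3,S4 S0-p->S1 S0-q->S2 S1-p->S3 S1-q->S4 S2-p->S5 S2-q->S6 S3-p->S3 S3-q->S4 S4-p->S5 S4-q->S6 S5-p->S3 S5-q->S4 S6-p->S5 S6-q->S6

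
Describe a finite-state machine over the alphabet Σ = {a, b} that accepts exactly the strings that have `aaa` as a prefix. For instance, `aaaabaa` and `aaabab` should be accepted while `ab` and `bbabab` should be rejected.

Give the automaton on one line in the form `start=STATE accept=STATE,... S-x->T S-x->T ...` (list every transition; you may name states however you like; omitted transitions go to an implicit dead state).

Walk along `aaa` while the input agrees: from q0 take `a` to q1, and so on. Any deviation drops to the rejecting sink q4. Once q3 is reached the prefix is confirmed and every continuation is accepted.
        a   b  
>  q0   q1  q4 
   q1   q2  q4 
   q2   q3  q4 
 * q3   q3  q3 
   q4   q4  q4 
(> = start, * = accepting)

start=q0 accept=q3 q0-a->q1 q0-b->q4 q1-a->q2 q1-b->q4 q2-a->q3 q2-b->q4 q3-a->q3 q3-b->q3 q4-a->q4 q4-b->q4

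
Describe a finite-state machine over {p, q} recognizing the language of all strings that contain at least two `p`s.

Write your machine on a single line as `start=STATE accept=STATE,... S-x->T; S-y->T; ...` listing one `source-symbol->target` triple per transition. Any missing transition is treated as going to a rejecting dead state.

start=s0; accept=s2,s3; s0-p->s1; s0-q->s0; s1-p->s2; s1-q->s1; s2-p->s3; s2-q->s2; s3-p->s3; s3-q->s3

Count `p`s, saturating at 3: states s0 through s2 mean 0 through 2 `p`s seen; s3 means more than 2. Each `p` increments (capped at s3); other symbols loop. Accept from {s2, s3}.
4 states suffice.
        p   q  
>  s0   s1  s0 
   s1   s2  s1 
 * s2   s3  s2 
 * s3   s3  s3 
(> = start, * = accepting)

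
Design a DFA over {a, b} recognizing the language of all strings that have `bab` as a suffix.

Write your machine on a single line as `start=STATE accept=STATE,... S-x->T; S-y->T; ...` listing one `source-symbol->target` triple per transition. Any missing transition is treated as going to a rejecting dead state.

Remember how much of `bab` the current input suffix matches. State s0 means no match yet; s1 means the last symbol is `b`; s2 means the last 2 symbols are `ba`; s3 means the last 3 symbols are `bab`. Only s3 accepts. On a mismatch, fall back to the longest proper suffix that is still a prefix of `bab`.
        a   b  
>  s0   s0  s1 
   s1   s2  s1 
   s2   s0  s3 
 * s3   s2  s1 
(> = start, * = accepting)

start=s0; accept=s3; s0-a->s0; s0-b->s1; s1-a->s2; s1-b->s1; s2-a->s0; s2-b->s3; s3-a->s2; s3-b->s1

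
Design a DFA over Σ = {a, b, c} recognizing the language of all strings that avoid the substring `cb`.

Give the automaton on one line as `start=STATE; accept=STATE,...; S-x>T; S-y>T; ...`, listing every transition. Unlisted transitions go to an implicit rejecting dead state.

This is the complement of 'contains `cb`'. Use the same substring-matching states — S0 through S2 holding how much of `cb` has just been matched — but flip the accepting set: everything except the trap S2 accepts.
With 3 states:
        a   b   c  
>* S0   S0  S0  S1 
 * S1   S0  S2  S1 
   S2   S2  S2  S2 
(> = start, * = accepting)

start=S0; accept=S0,S1; S0-a>S0; S0-b>S0; S0-c>S1; S1-a>S0; S1-b>S2; S1-c>S1; S2-a>S2; S2-b>S2; S2-c>S2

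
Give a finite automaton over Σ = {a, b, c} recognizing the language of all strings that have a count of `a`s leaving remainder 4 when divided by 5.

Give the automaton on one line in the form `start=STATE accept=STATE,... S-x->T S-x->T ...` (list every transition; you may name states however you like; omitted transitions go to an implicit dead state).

start=q0 accept=q4 q0-a->q1 q0-b->q0 q0-c->q0 q1-a->q2 q1-b->q1 q1-c->q1 q2-a->q3 q2-b->q2 q2-c->q2 q3-a->q4 q3-b->q3 q3-c->q3 q4-a->q0 q4-b->q4 q4-c->q4

The only thing that matters is how many `a`s have appeared, reduced mod 5. Use one state per residue: q0 for 0, …, q4 for 4. Reading `a` moves to the next residue; anything else stays put. q4 is accepting.
        a   b   c  
>  q0   q1  q0  q0 
   q1   q2  q1  q1 
   q2   q3  q2  q2 
   q3   q4  q3  q3 
 * q4   q0  q4  q4 
(> = start, * = accepting)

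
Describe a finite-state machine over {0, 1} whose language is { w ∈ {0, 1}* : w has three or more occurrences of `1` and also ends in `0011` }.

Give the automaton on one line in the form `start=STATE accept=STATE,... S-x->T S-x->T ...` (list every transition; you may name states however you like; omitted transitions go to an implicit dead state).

Run two small machines in parallel and take their product. One (5 states) tracks the count of `1`s, saturating at 4; the other (5 states) tracks how much of the suffix `0011` has currently been matched. Each combined state is a pair, one component from each; accept when both components accept. After merging equivalent states the machine shrinks.
        0   1  
>  q0   q0  q1 
   q1   q2  q1 
   q2   q3  q1 
   q3   q3  q4 
   q4   q2  q5 
 * q5   q2  q1 
(> = start, * = accepting)

start=q0 accept=q5 q0-0->q0 q0-1->q1 q1-0->q2 q1-1->q1 q2-0->q3 q2-1->q1 q3-0->q3 q3-1->q4 q4-0->q2 q4-1->q5 q5-0->q2 q5-1->q1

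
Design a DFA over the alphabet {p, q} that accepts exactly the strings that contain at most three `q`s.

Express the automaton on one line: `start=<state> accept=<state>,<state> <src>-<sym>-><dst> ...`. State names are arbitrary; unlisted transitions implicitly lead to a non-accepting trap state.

Count `q`s, saturating at 4: states s0 through s3 mean 0 through 3 `q`s seen; s4 means more than 3. Each `q` increments (capped at s4); other symbols loop. Accept from {s0, s1, s2, s3}.
        p   q  
>* s0   s0  s1 
 * s1   s1  s2 
 * s2   s2  s3 
 * s3   s3  s4 
   s4   s4  s4 
(> = start, * = accepting)

start=s0 accept=s0,s1,s2,s3 s0-p->s0 s0-q->s1 s1-p->s1 s1-q->s2 s2-p->s2 s2-q->s3 s3-p->s3 s3-q->s4 s4-p->s4 s4-q->s4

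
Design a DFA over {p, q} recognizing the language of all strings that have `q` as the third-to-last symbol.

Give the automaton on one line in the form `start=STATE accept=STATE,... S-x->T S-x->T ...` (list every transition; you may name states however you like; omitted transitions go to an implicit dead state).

start=A accept=L,M,N,O A-p->B A-q->C B-p->D B-q->E C-p->F C-q->G D-p->H D-q->I E-p->J E-q->K F-p->L F-q->M G-p->N G-q->O H-p->H H-q->I I-p->J I-q->K J-p->L J-q->M K-p->N K-q->O L-p->H L-q->I M-p->J M-q->K N-p->L N-q->M O-p->N O-q->O

Because acceptance depends on a position counted from the end, the machine has to buffer the most recent 3 symbols. Make each state the string of the last up-to-3 symbols read; on input `x` shift the window left and append `x`. Accept when the buffered window has length 3 and begins with `q`.
15 states suffice.
       p  q 
>  A   B  C 
   B   D  E 
   C   F  G 
   D   H  I 
   E   J  K 
   F   L  M 
   G   N  O 
   H   H  I 
   I   J  K 
   J   L  M 
   K   N  O 
 * L   H  I 
 * M   J  K 
 * N   L  M 
 * O   N  O 
(> = start, * = accepting)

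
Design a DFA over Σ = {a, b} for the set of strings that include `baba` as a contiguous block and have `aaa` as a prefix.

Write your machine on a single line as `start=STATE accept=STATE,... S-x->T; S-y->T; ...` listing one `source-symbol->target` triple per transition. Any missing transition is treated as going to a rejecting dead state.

start=q0; accept=q12; q0-a->q1; q0-b->q2; q1-a->q3; q1-b->q2; q2-a->q4; q2-b->q2; q3-a->q5; q3-b->q2; q4-a->q6; q4-b->q7; q5-a->q5; q5-b->q8; q6-a->q6; q6-b->q2; q7-a->q9; q7-b->q2; q8-a->q10; q8-b->q8; q9-a->q9; q9-b->q9; q10-a->q5; q10-b->q11; q11-a->q12; q11-b->q8; q12-a->q12; q12-b->q12

Run two small machines in parallel and take their product. One (5 states) tracks whether and how much of `baba` has been seen; the other (5 states) tracks whether the input so far still matches the prefix `aaa`. Each combined state is a pair, one component from each; accept when both components accept.
A 13-state machine:
          a    b  
>  q0     q1   q2 
   q1     q3   q2 
   q2     q4   q2 
   q3     q5   q2 
   q4     q6   q7 
   q5     q5   q8 
   q6     q6   q2 
   q7     q9   q2 
   q8    q10   q8 
   q9     q9   q9 
   q10    q5  q11 
   q11   q12   q8 
 * q12   q12  q12 
(> = start, * = accepting)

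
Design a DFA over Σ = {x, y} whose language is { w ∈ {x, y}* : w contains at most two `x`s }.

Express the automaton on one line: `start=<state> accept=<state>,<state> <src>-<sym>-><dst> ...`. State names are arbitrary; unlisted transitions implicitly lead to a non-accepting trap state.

start=A accept=A,B,C A-x->B A-y->A B-x->C B-y->B C-x->D C-y->C D-x->D D-y->D

Count `x`s, saturating at 3: states A through C mean 0 through 2 `x`s seen; D means more than 2. Each `x` increments (capped at D); other symbols loop. Accept from {A, B, C}.
A 4-state machine:
       x  y 
>* A   B  A 
 * B   C  B 
 * C   D  C 
   D   D  D 
(> = start, * = accepting)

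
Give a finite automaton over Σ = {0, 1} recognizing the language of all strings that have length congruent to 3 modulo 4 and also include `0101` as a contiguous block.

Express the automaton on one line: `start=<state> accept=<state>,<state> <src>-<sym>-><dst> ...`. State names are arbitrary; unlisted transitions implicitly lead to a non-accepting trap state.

Build one automaton per condition and run them in lockstep. The first has 4 states tracking the input length modulo 4; the second has 5 states tracking whether and how much of `0101` has been seen. A product state is a pair (one from each), accepting exactly when both do.
A 20-state machine:
          0    1  
>  q0     q1   q2 
   q1     q3   q4 
   q2     q3   q5 
   q3     q6   q7 
   q4     q8   q9 
   q5     q6   q9 
   q6    q10  q11 
   q7    q12   q0 
   q8    q10  q13 
   q9    q10   q0 
   q10    q1  q14 
   q11   q15   q2 
   q12    q1  q16 
   q13   q16  q16 
   q14   q17   q5 
   q15    q3  q18 
   q16   q18  q18 
   q17    q6  q19 
   q18   q19  q19 
 * q19   q13  q13 
(> = start, * = accepting)

start=q0 accept=q19 q0-0->q1 q0-1->q2 q1-0->q3 q1-1->q4 q2-0->q3 q2-1->q5 q3-0->q6 q3-1->q7 q4-0->q8 q4-1->q9 q5-0->q6 q5-1->q9 q6-0->q10 q6-1->q11 q7-0->q12 q7-1->q0 q8-0->q10 q8-1->q13 q9-0->q10 q9-1->q0 q10-0->q1 q10-1->q14 q11-0->q15 q11-1->q2 q12-0->q1 q12-1->q16 q13-0->q16 q13-1->q16 q14-0->q17 q14-1->q5 q15-0->q3 q15-1->q18 q16-0->q18 q16-1->q18 q17-0->q6 q17-1->q19 q18-0->q19 q18-1->q19 q19-0->q13 q19-1->q13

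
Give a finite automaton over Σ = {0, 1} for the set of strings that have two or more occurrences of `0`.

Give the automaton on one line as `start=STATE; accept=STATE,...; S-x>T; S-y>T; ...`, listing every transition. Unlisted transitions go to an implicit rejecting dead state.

Only the number of `0`s matters, and only up to 3. Make a chain q0 → q1 → q2 → q3 advanced by each `0` (with q3 absorbing); every other symbol self-loops. The accepting set is {q2, q3}.
4 states suffice.
        0   1  
>  q0   q1  q0 
   q1   q2  q1 
 * q2   q3  q2 
 * q3   q3  q3 
(> = start, * = accepting)

start=q0; accept=q2,q3; q0-0>q1; q0-1>q0; q1-0>q2; q1-1>q1; q2-0>q3; q2-1>q2; q3-0>q3; q3-1>q3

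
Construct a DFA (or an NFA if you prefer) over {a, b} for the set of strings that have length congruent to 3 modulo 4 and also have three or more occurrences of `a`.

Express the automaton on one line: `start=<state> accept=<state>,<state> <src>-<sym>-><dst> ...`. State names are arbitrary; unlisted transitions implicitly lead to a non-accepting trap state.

Build one automaton per condition and run them in lockstep. One (4 states) tracks the input length modulo 4; the other (5 states) tracks the count of `a`s, saturating at 4. Each combined state is a pair, one component from each; accept when both components accept. Minimizing collapses redundant product states.
With 16 states:
          a    b  
>  q0     q1   q2 
   q1     q3   q4 
   q2     q4   q5 
   q3     q6   q7 
   q4     q7   q8 
   q5     q8   q9 
 * q6    q10  q10 
   q7    q10  q11 
   q8    q11  q12 
   q9    q12   q0 
   q10   q13  q13 
   q11   q13  q14 
   q12   q14   q1 
   q13   q15  q15 
   q14   q15   q3 
   q15    q6   q6 
(> = start, * = accepting)

start=q0 accept=q6 q0-a->q1 q0-b->q2 q1-a->q3 q1-b->q4 q2-a->q4 q2-b->q5 q3-a->q6 q3-b->q7 q4-a->q7 q4-b->q8 q5-a->q8 q5-b->q9 q6-a->q10 q6-b->q10 q7-a->q10 q7-b->q11 q8-a->q11 q8-b->q12 q9-a->q12 q9-b->q0 q10-a->q13 q10-b->q13 q11-a->q13 q11-b->q14 q12-a->q14 q12-b->q1 q13-a->q15 q13-b->q15 q14-a->q15 q14-b->q3 q15-a->q6 q15-b->q6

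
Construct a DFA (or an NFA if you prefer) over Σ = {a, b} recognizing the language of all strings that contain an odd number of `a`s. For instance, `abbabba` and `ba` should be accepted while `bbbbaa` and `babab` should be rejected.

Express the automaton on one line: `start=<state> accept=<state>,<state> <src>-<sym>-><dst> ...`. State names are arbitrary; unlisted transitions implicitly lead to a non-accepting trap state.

The only thing that matters is how many `a`s have appeared, reduced mod 2. Use one state per residue: S0 for 0, …, S1 for 1. Reading `a` moves to the next residue; anything else stays put. S1 is accepting.
A 2-state machine:
        a   b  
>  S0   S1  S0 
 * S1   S0  S1 
(> = start, * = accepting)

start=S0 accept=S1 S0-a->S1 S0-b->S0 S1-a->S0 S1-b->S1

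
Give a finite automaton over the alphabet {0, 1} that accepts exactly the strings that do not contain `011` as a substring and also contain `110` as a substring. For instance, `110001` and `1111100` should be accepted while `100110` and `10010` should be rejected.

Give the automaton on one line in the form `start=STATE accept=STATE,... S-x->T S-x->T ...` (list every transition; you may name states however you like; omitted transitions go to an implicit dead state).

Handle the two conditions separately and then intersect. The first has 4 states tracking partial matches of the forbidden pattern `011`; the second has 4 states tracking whether and how much of `110` has been seen. A product state is a pair (one from each), accepting exactly when both do.
9 states suffice.
        0   1  
>  s0   s1  s2 
   s1   s1  s3 
   s2   s1  s4 
   s3   s1  s5 
   s4   s6  s4 
   s5   s7  s5 
 * s6   s6  s8 
   s7   s7  s7 
 * s8   s6  s7 
(> = start, * = accepting)

start=s0 accept=s6,s8 s0-0->s1 s0-1->s2 s1-0->s1 s1-1->s3 s2-0->s1 s2-1->s4 s3-0->s1 s3-1->s5 s4-0->s6 s4-1->s4 s5-0->s7 s5-1->s5 s6-0->s6 s6-1->s8 s7-0->s7 s7-1->s7 s8-0->s6 s8-1->s7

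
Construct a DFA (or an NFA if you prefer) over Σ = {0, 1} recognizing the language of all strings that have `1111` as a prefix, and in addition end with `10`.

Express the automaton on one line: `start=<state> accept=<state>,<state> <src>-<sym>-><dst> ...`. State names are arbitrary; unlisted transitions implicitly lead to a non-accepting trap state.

Handle the two conditions separately and then intersect. The first has 6 states tracking whether the input so far still matches the prefix `1111`; the second has 3 states tracking how much of the suffix `10` has currently been matched. A product state is a pair (one from each), accepting exactly when both do.
A 10-state machine:
        0   1  
>  q0   q1  q2 
   q1   q1  q3 
   q2   q4  q5 
   q3   q4  q3 
   q4   q1  q3 
   q5   q4  q6 
   q6   q4  q7 
   q7   q8  q7 
 * q8   q9  q7 
   q9   q9  q7 
(> = start, * = accepting)

start=q0 accept=q8 q0-0->q1 q0-1->q2 q1-0->q1 q1-1->q3 q2-0->q4 q2-1->q5 q3-0->q4 q3-1->q3 q4-0->q1 q4-1->q3 q5-0->q4 q5-1->q6 q6-0->q4 q6-1->q7 q7-0->q8 q7-1->q7 q8-0->q9 q8-1->q7 q9-0->q9 q9-1->q7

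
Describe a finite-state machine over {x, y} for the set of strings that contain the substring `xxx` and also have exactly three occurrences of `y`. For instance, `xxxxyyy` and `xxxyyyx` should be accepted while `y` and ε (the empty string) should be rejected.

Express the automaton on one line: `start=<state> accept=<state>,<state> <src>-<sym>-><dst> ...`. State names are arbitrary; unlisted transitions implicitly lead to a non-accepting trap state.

Build one automaton per condition and run them in lockstep. One (4 states) tracks whether and how much of `xxx` has been seen; the other (5 states) tracks the count of `y`s, saturating at 4. Each combined state is a pair, one component from each; accept when both components accept. Minimizing collapses redundant product states.
A 17-state machine:
          x    y  
>  q0     q1   q2 
   q1     q3   q2 
   q2     q4   q5 
   q3     q6   q2 
   q4     q7   q5 
   q5     q8   q9 
   q6     q6  q10 
   q7    q10   q5 
   q8    q11   q9 
   q9    q12  q13 
   q10   q10  q14 
   q11   q14   q9 
   q12   q15  q13 
   q13   q13  q13 
   q14   q14  q16 
   q15   q16  q13 
 * q16   q16  q13 
(> = start, * = accepting)

start=q0 accept=q16 q0-x->q1 q0-y->q2 q1-x->q3 q1-y->q2 q2-x->q4 q2-y->q5 q3-x->q6 q3-y->q2 q4-x->q7 q4-y->q5 q5-x->q8 q5-y->q9 q6-x->q6 q6-y->q10 q7-x->q10 q7-y->q5 q8-x->q11 q8-y->q9 q9-x->q12 q9-y->q13 q10-x->q10 q10-y->q14 q11-x->q14 q11-y->q9 q12-x->q15 q12-y->q13 q13-x->q13 q13-y->q13 q14-x->q14 q14-y->q16 q15-x->q16 q15-y->q13 q16-x->q16 q16-y->q13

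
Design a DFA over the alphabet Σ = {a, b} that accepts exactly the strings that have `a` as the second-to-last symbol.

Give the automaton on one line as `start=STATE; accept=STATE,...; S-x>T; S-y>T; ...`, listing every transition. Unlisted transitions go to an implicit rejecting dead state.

A DFA must remember the last 2 symbols (since which symbol is second-to-last isn't known until the input ends). Use one state per possible window of the last ≤2 symbols; accept from those whose window starts with `a`.
7 states suffice.
        a   b  
>  q0   q1  q2 
   q1   q3  q4 
   q2   q5  q6 
 * q3   q3  q4 
 * q4   q5  q6 
   q5   q3  q4 
   q6   q5  q6 
(> = start, * = accepting)

start=q0; accept=q3,q4; q0-a>q1; q0-b>q2; q1-a>q3; q1-b>q4; q2-a>q5; q2-b>q6; q3-a>q3; q3-b>q4; q4-a>q5; q4-b>q6; q5-a>q3; q5-b>q4; q6-a>q5; q6-b>q6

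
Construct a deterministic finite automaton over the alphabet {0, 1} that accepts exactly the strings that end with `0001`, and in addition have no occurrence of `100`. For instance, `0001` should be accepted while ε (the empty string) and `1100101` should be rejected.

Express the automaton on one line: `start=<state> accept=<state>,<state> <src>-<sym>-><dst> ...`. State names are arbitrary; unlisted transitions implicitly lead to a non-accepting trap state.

start=q0 accept=q7 q0-0->q1 q0-1->q2 q1-0->q3 q1-1->q2 q2-0->q4 q2-1->q2 q3-0->q5 q3-1->q2 q4-0->q6 q4-1->q2 q5-0->q5 q5-1->q7 q6-0->q8 q6-1->q9 q7-0->q4 q7-1->q2 q8-0->q8 q8-1->q10 q9-0->q11 q9-1->q9 q10-0->q11 q10-1->q9 q11-0->q6 q11-1->q9

Build one automaton per condition and run them in lockstep. The first has 5 states tracking how much of the suffix `0001` has currently been matched; the second has 4 states tracking partial matches of the forbidden pattern `100`. A product state is a pair (one from each), accepting exactly when both do.
12 states suffice.
          0    1  
>  q0     q1   q2 
   q1     q3   q2 
   q2     q4   q2 
   q3     q5   q2 
   q4     q6   q2 
   q5     q5   q7 
   q6     q8   q9 
 * q7     q4   q2 
   q8     q8  q10 
   q9    q11   q9 
   q10   q11   q9 
   q11    q6   q9 
(> = start, * = accepting)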